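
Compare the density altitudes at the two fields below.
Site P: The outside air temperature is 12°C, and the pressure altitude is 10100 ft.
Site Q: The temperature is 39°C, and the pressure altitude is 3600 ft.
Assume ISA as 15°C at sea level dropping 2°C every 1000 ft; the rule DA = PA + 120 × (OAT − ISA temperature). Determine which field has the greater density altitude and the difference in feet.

Site P: ISA temp = -5.2°C, deviation +17.2°C, DA = 10100 + 120 × 17.2 = 12164 ft.
Site Q: ISA temp = 7.8°C, deviation +31.2°C, DA = 3600 + 120 × 31.2 = 7344 ft.
Site P is higher by 12164 − 7344 = 4820 ft.

Site P by 4820 ft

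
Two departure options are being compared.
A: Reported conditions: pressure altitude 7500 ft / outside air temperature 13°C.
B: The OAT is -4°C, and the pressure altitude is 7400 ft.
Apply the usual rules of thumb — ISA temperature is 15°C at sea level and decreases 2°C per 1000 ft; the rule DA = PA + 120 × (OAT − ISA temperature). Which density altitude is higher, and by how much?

A by 2164 ft

A: ISA temp = 0°C, deviation +13°C, DA = 7500 + 120 × 13 = 9060 ft.
B: ISA temp = 0.2°C, deviation -4.2°C, DA = 7400 + 120 × (-4.2) = 6896 ft.
A is higher by 9060 − 6896 = 2164 ft.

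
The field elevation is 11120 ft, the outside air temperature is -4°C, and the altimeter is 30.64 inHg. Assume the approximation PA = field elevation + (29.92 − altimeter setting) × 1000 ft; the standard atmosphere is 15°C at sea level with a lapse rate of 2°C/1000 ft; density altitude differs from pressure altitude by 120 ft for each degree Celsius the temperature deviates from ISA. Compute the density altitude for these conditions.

10616 ft

Pressure altitude = 11120 + (29.92 − 30.64) × 1000 = 11120 + (-720) = 10400 ft.
ISA temperature at 10400 ft = 15 − 2 × (10400/1000) = -5.8°C.
ISA deviation = -4 − (-5.8) = +1.8°C.
Density altitude = 10400 + 120 × (1.8) = 10616 ft.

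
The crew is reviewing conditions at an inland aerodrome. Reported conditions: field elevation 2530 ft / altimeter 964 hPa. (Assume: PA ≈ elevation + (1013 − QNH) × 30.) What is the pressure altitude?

4000 ft

Pressure correction = (1013 − 964) × 30 = +1470 ft.
Pressure altitude = 2530 + (+1470) = 4000 ft.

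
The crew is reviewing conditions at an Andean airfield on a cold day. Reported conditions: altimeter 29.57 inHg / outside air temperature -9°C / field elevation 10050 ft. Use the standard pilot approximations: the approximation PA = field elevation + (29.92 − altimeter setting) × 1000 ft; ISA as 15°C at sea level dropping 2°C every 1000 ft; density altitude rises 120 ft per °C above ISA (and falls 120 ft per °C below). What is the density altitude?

10016 ft

Pressure altitude = 10050 + (29.92 − 29.57) × 1000 = 10050 + (+350) = 10400 ft.
ISA temperature at 10400 ft = 15 − 2 × (10400/1000) = -5.8°C.
ISA deviation = -9 − (-5.8) = -3.2°C.
Density altitude = 10400 + 120 × (-3.2) = 10016 ft.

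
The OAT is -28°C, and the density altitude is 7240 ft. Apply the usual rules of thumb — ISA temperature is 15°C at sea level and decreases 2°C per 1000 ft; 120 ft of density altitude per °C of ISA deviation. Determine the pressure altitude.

DA = PA + 120 × (OAT − (15 − 2·PA/1000)) = PA + 120·OAT − 1800 + 0.24·PA = 1.24·PA + 120·OAT − 1800.
So 1.24·PA = 7240 − 120 × (-28) + 1800 = 12400.
PA = 12400 / 1.24 = 10000 ft.

10000 ft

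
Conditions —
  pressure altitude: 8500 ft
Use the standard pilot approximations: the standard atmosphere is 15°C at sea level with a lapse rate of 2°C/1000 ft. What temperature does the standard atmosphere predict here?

-2°C

ISA temperature = 15 − 2 × (8500/1000) = 15 − 17 = -2°C.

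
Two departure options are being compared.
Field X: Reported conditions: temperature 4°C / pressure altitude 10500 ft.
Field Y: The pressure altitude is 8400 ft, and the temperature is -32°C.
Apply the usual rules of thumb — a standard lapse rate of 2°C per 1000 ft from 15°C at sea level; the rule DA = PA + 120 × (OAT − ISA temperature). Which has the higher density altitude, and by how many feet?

Field X by 6924 ft

Field X: ISA temp = -6°C, deviation +10°C, DA = 10500 + 120 × 10 = 11700 ft.
Field Y: ISA temp = -1.8°C, deviation -30.2°C, DA = 8400 + 120 × (-30.2) = 4776 ft.
Field X is higher by 11700 − 4776 = 6924 ft.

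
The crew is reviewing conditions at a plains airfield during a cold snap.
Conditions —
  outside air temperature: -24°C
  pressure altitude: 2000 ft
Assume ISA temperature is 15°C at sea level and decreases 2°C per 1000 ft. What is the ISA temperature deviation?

ISA temperature at 2000 ft = 15 − 2 × (2000/1000) = 11°C.
Deviation = OAT − ISA = -24 − 11 = -35°C.

ISA-35°C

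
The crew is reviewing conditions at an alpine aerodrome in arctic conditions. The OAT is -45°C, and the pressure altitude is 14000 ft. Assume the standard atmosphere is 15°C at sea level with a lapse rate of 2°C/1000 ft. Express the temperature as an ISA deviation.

ISA temperature at 14000 ft = 15 − 2 × (14000/1000) = -13°C.
Deviation = OAT − ISA = -45 − (-13) = -32°C.

ISA-32°C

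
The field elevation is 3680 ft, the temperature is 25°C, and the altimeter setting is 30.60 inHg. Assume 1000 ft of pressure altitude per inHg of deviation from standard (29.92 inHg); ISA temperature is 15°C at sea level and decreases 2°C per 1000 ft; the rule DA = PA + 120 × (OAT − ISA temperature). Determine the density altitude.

4920 ft

Pressure altitude = 3680 + (29.92 − 30.60) × 1000 = 3680 + (-680) = 3000 ft.
ISA temperature at 3000 ft = 15 − 2 × (3000/1000) = 9°C.
ISA deviation = 25 − 9 = +16°C.
Density altitude = 3000 + 120 × (16) = 4920 ft.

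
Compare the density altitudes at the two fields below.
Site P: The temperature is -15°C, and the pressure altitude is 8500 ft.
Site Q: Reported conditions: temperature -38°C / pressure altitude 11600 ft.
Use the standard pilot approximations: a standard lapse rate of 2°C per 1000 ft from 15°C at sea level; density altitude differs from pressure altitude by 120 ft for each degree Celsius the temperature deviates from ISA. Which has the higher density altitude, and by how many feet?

Site Q by 1084 ft

Site P: ISA temp = -2°C, deviation -13°C, DA = 8500 + 120 × (-13) = 6940 ft.
Site Q: ISA temp = -8.2°C, deviation -29.8°C, DA = 11600 + 120 × (-29.8) = 8024 ft.
Site Q is higher by 8024 − 6940 = 1084 ft.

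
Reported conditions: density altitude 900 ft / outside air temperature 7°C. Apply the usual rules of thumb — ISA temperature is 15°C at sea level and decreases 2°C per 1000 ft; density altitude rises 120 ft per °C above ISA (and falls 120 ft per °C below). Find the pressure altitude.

1500 ft

DA = PA + 120 × (OAT − (15 − 2·PA/1000)) = PA + 120·OAT − 1800 + 0.24·PA = 1.24·PA + 120·OAT − 1800.
So 1.24·PA = 900 − 120 × 7 + 1800 = 1860.
PA = 1860 / 1.24 = 1500 ft.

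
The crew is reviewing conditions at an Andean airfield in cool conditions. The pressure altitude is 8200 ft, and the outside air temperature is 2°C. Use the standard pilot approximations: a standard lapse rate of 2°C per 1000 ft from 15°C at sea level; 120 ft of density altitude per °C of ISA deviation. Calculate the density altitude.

8608 ft

ISA temperature at 8200 ft = 15 − 2 × (8200/1000) = -1.4°C.
ISA deviation = 2 − (-1.4) = +3.4°C.
Density altitude = 8200 + 120 × (3.4) = 8200 + (+408) = 8608 ft.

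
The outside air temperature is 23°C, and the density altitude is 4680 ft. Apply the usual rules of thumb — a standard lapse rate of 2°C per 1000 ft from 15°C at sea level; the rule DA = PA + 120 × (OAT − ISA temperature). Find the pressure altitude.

DA = PA + 120 × (OAT − (15 − 2·PA/1000)) = PA + 120·OAT − 1800 + 0.24·PA = 1.24·PA + 120·OAT − 1800.
So 1.24·PA = 4680 − 120 × 23 + 1800 = 3720.
PA = 3720 / 1.24 = 3000 ft.

3000 ft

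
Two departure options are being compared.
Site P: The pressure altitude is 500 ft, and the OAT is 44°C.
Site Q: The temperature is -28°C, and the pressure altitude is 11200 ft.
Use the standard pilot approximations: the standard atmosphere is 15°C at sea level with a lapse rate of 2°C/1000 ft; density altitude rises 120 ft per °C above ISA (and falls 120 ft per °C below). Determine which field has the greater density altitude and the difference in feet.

Site P: ISA temp = 14°C, deviation +30°C, DA = 500 + 120 × 30 = 4100 ft.
Site Q: ISA temp = -7.4°C, deviation -20.6°C, DA = 11200 + 120 × (-20.6) = 8728 ft.
Site Q is higher by 8728 − 4100 = 4628 ft.

Site Q by 4628 ft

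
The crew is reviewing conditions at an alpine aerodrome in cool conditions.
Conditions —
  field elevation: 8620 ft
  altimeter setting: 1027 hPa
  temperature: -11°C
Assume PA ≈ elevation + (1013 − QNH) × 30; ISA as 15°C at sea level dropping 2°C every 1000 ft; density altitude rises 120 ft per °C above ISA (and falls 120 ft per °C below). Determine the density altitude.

7048 ft

Pressure altitude = 8620 + (1013 − 1027) × 30 = 8620 + (-420) = 8200 ft.
ISA temperature at 8200 ft = 15 − 2 × (8200/1000) = -1.4°C.
ISA deviation = -11 − (-1.4) = -9.6°C.
Density altitude = 8200 + 120 × (-9.6) = 7048 ft.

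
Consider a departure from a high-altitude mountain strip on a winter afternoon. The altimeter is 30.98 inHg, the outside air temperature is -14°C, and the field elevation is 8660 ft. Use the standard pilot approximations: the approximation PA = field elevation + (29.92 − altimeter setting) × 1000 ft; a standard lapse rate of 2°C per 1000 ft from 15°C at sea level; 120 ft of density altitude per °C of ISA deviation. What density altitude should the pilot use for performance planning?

Pressure altitude = 8660 + (29.92 − 30.98) × 1000 = 8660 + (-1060) = 7600 ft.
ISA temperature at 7600 ft = 15 − 2 × (7600/1000) = -0.2°C.
ISA deviation = -14 − (-0.2) = -13.8°C.
Density altitude = 7600 + 120 × (-13.8) = 5944 ft.

5944 ft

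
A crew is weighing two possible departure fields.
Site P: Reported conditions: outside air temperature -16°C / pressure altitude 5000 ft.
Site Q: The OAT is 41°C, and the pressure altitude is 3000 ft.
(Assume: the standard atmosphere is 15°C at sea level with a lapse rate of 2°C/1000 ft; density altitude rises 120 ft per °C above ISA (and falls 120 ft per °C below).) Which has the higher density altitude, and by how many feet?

Site P: ISA temp = 5°C, deviation -21°C, DA = 5000 + 120 × (-21) = 2480 ft.
Site Q: ISA temp = 9°C, deviation +32°C, DA = 3000 + 120 × 32 = 6840 ft.
Site Q is higher by 6840 − 2480 = 4360 ft.

Site Q by 4360 ft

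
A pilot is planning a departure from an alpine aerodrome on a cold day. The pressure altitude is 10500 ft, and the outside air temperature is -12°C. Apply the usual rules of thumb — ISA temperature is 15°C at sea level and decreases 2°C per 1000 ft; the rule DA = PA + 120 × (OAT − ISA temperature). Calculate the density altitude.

ISA temperature at 10500 ft = 15 − 2 × (10500/1000) = -6°C.
ISA deviation = -12 − (-6) = -6°C.
Density altitude = 10500 + 120 × (-6) = 10500 + (-720) = 9780 ft.

9780 ft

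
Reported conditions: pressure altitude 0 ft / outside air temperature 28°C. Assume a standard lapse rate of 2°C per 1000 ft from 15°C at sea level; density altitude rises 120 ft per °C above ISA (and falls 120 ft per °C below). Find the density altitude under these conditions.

ISA temperature at 0 ft = 15 − 2 × (0/1000) = 15°C.
ISA deviation = 28 − 15 = +13°C.
Density altitude = 0 + 120 × (13) = 0 + (+1560) = 1560 ft.

1560 ft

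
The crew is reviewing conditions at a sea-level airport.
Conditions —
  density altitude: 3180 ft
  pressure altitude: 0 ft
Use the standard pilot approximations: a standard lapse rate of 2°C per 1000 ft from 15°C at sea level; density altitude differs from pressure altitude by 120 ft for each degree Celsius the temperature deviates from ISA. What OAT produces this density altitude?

Density altitude − pressure altitude = 3180 − 0 = +3180 ft.
At 120 ft/°C that is an ISA deviation of 3180/120 = +26.5°C.
ISA temperature at 0 ft = 15 − 2 × (0/1000) = 15°C.
OAT = ISA + deviation = 15 + (+26.5) = 41.5°C.

41.5°C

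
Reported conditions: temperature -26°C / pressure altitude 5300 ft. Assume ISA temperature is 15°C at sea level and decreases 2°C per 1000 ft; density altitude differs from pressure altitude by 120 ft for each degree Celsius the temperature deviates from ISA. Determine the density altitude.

ISA temperature at 5300 ft = 15 − 2 × (5300/1000) = 4.4°C.
ISA deviation = -26 − 4.4 = -30.4°C.
Density altitude = 5300 + 120 × (-30.4) = 5300 + (-3648) = 1652 ft.

1652 ft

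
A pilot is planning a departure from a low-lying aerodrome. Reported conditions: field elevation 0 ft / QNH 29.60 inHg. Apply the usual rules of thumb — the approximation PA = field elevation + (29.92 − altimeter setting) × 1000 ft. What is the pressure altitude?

320 ft

Pressure correction = (29.92 − 29.60) × 1000 = +320 ft.
Pressure altitude = 0 + (+320) = 320 ft.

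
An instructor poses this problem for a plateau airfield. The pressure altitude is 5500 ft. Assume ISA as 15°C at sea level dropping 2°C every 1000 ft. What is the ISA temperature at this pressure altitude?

4°C

ISA temperature = 15 − 2 × (5500/1000) = 15 − 11 = 4°C.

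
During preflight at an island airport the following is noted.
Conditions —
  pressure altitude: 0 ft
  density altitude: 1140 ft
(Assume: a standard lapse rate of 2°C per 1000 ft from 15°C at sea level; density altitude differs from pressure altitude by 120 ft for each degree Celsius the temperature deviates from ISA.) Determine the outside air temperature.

24.5°C

Density altitude − pressure altitude = 1140 − 0 = +1140 ft.
At 120 ft/°C that is an ISA deviation of 1140/120 = +9.5°C.
ISA temperature at 0 ft = 15 − 2 × (0/1000) = 15°C.
OAT = ISA + deviation = 15 + (+9.5) = 24.5°C.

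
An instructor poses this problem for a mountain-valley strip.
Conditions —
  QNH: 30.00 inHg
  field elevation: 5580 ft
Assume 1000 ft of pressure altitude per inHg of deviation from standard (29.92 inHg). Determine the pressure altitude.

5500 ft

Pressure correction = (29.92 − 30.00) × 1000 = -80 ft.
Pressure altitude = 5580 + (-80) = 5500 ft.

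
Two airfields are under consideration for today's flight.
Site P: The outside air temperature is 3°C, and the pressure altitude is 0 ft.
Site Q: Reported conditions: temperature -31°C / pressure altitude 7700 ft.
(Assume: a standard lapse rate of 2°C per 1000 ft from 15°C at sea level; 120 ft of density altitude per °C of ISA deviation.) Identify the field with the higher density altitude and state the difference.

Site Q by 5468 ft

Site P: ISA temp = 15°C, deviation -12°C, DA = 0 + 120 × (-12) = -1440 ft.
Site Q: ISA temp = -0.4°C, deviation -30.6°C, DA = 7700 + 120 × (-30.6) = 4028 ft.
Site Q is higher by 4028 − (-1440) = 5468 ft.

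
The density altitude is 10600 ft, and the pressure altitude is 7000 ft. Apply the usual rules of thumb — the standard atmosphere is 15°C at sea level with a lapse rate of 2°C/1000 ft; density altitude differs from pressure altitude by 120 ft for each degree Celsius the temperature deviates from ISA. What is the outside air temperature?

Density altitude − pressure altitude = 10600 − 7000 = +3600 ft.
At 120 ft/°C that is an ISA deviation of 3600/120 = +30°C.
ISA temperature at 7000 ft = 15 − 2 × (7000/1000) = 1°C.
OAT = ISA + deviation = 1 + (+30) = 31°C.

31°C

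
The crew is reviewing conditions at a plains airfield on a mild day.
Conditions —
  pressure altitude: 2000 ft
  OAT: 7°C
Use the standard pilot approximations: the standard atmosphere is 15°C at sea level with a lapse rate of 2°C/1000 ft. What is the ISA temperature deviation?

ISA-4°C

ISA temperature at 2000 ft = 15 − 2 × (2000/1000) = 11°C.
Deviation = OAT − ISA = 7 − 11 = -4°C.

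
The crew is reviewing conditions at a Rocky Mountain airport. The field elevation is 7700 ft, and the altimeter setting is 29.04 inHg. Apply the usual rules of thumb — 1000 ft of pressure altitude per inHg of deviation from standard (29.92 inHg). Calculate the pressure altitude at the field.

8580 ft

Pressure correction = (29.92 − 29.04) × 1000 = +880 ft.
Pressure altitude = 7700 + (+880) = 8580 ft.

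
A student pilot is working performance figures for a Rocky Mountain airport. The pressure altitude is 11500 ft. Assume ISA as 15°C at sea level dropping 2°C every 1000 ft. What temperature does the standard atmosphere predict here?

ISA temperature = 15 − 2 × (11500/1000) = 15 − 23 = -8°C.

-8°C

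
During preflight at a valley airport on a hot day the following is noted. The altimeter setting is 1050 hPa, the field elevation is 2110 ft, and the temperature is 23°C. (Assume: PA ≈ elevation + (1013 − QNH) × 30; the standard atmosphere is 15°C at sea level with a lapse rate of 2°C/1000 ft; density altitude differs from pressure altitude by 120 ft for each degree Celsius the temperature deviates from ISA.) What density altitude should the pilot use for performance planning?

2200 ft

Pressure altitude = 2110 + (1013 − 1050) × 30 = 2110 + (-1110) = 1000 ft.
ISA temperature at 1000 ft = 15 − 2 × (1000/1000) = 13°C.
ISA deviation = 23 − 13 = +10°C.
Density altitude = 1000 + 120 × (10) = 2200 ft.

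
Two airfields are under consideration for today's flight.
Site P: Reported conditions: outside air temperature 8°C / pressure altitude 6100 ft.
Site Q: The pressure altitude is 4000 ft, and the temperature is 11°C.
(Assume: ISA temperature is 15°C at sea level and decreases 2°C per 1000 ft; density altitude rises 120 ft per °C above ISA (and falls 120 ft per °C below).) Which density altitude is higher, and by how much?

Site P: ISA temp = 2.8°C, deviation +5.2°C, DA = 6100 + 120 × 5.2 = 6724 ft.
Site Q: ISA temp = 7°C, deviation +4°C, DA = 4000 + 120 × 4 = 4480 ft.
Site P is higher by 6724 − 4480 = 2244 ft.

Site P by 2244 ft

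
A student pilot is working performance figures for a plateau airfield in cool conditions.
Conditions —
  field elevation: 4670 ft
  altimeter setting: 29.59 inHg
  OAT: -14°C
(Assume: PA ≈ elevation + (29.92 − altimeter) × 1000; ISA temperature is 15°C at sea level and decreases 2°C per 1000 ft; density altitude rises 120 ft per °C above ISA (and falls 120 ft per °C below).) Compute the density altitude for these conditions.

2720 ft

Pressure altitude = 4670 + (29.92 − 29.59) × 1000 = 4670 + (+330) = 5000 ft.
ISA temperature at 5000 ft = 15 − 2 × (5000/1000) = 5°C.
ISA deviation = -14 − 5 = -19°C.
Density altitude = 5000 + 120 × (-19) = 2720 ft.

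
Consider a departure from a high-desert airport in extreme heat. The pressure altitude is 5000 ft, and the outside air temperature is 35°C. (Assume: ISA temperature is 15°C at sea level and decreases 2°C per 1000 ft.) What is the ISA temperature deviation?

ISA temperature at 5000 ft = 15 − 2 × (5000/1000) = 5°C.
Deviation = OAT − ISA = 35 − 5 = +30°C.

ISA+30°C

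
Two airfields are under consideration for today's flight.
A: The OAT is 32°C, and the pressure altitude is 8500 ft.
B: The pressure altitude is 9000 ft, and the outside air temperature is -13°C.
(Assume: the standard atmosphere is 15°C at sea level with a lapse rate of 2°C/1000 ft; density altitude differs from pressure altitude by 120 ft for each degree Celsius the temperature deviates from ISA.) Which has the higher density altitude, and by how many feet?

A by 4780 ft

A: ISA temp = -2°C, deviation +34°C, DA = 8500 + 120 × 34 = 12580 ft.
B: ISA temp = -3°C, deviation -10°C, DA = 9000 + 120 × (-10) = 7800 ft.
A is higher by 12580 − 7800 = 4780 ft.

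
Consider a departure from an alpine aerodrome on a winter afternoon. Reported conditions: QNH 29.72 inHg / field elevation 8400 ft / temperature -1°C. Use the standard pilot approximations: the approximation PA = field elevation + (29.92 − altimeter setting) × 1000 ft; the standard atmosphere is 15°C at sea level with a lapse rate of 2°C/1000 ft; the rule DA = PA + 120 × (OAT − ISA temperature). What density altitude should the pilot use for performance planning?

8744 ft

Pressure altitude = 8400 + (29.92 − 29.72) × 1000 = 8400 + (+200) = 8600 ft.
ISA temperature at 8600 ft = 15 − 2 × (8600/1000) = -2.2°C.
ISA deviation = -1 − (-2.2) = +1.2°C.
Density altitude = 8600 + 120 × (1.2) = 8744 ft.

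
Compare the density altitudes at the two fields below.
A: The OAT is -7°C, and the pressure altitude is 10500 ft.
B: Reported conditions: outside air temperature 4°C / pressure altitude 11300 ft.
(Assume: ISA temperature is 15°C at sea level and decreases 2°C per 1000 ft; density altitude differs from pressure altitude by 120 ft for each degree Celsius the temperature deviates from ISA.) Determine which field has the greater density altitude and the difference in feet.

B by 2312 ft

A: ISA temp = -6°C, deviation -1°C, DA = 10500 + 120 × (-1) = 10380 ft.
B: ISA temp = -7.6°C, deviation +11.6°C, DA = 11300 + 120 × 11.6 = 12692 ft.
B is higher by 12692 − 10380 = 2312 ft.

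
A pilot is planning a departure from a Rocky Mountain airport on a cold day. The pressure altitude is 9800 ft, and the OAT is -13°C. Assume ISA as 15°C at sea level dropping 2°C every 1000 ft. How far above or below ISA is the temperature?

ISA temperature at 9800 ft = 15 − 2 × (9800/1000) = -4.6°C.
Deviation = OAT − ISA = -13 − (-4.6) = -8.4°C.

ISA-8.4°C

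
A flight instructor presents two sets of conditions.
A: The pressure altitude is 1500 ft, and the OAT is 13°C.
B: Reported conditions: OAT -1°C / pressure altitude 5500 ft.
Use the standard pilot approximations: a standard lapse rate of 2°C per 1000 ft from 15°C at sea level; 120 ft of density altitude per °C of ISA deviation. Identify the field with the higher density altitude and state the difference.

A: ISA temp = 12°C, deviation +1°C, DA = 1500 + 120 × 1 = 1620 ft.
B: ISA temp = 4°C, deviation -5°C, DA = 5500 + 120 × (-5) = 4900 ft.
B is higher by 4900 − 1620 = 3280 ft.

B by 3280 ft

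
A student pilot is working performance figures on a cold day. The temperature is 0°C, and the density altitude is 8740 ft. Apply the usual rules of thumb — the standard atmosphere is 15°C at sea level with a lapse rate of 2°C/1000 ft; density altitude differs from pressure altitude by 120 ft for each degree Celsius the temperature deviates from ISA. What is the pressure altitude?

DA = PA + 120 × (OAT − (15 − 2·PA/1000)) = PA + 120·OAT − 1800 + 0.24·PA = 1.24·PA + 120·OAT − 1800.
So 1.24·PA = 8740 − 120 × 0 + 1800 = 10540.
PA = 10540 / 1.24 = 8500 ft.

8500 ft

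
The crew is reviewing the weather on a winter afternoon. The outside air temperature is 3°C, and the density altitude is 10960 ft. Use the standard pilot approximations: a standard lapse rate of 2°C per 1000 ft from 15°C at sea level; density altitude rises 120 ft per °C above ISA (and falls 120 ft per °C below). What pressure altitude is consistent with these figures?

10000 ft

DA = PA + 120 × (OAT − (15 − 2·PA/1000)) = PA + 120·OAT − 1800 + 0.24·PA = 1.24·PA + 120·OAT − 1800.
So 1.24·PA = 10960 − 120 × 3 + 1800 = 12400.
PA = 12400 / 1.24 = 10000 ft.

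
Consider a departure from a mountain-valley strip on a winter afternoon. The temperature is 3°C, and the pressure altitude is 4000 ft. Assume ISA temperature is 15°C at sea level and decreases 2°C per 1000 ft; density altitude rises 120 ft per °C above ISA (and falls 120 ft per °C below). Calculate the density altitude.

3520 ft

ISA temperature at 4000 ft = 15 − 2 × (4000/1000) = 7°C.
ISA deviation = 3 − 7 = -4°C.
Density altitude = 4000 + 120 × (-4) = 4000 + (-480) = 3520 ft.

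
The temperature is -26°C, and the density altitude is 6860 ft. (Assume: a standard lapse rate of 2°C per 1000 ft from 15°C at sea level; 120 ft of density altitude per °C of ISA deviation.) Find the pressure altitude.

DA = PA + 120 × (OAT − (15 − 2·PA/1000)) = PA + 120·OAT − 1800 + 0.24·PA = 1.24·PA + 120·OAT − 1800.
So 1.24·PA = 6860 − 120 × (-26) + 1800 = 11780.
PA = 11780 / 1.24 = 9500 ft.

9500 ft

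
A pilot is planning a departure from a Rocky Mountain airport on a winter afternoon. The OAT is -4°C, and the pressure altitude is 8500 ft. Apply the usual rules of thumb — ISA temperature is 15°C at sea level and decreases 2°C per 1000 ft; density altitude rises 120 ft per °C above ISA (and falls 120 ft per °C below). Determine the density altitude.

ISA temperature at 8500 ft = 15 − 2 × (8500/1000) = -2°C.
ISA deviation = -4 − (-2) = -2°C.
Density altitude = 8500 + 120 × (-2) = 8500 + (-240) = 8260 ft.

8260 ft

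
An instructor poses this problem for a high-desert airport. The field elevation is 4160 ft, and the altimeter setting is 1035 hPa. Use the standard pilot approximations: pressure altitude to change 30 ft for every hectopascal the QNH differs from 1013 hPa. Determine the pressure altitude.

Pressure correction = (1013 − 1035) × 30 = -660 ft.
Pressure altitude = 4160 + (-660) = 3500 ft.

3500 ft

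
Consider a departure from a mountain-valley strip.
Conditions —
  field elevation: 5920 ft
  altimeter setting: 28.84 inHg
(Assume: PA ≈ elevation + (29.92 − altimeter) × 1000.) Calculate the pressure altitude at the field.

7000 ft

Pressure correction = (29.92 − 28.84) × 1000 = +1080 ft.
Pressure altitude = 5920 + (+1080) = 7000 ft.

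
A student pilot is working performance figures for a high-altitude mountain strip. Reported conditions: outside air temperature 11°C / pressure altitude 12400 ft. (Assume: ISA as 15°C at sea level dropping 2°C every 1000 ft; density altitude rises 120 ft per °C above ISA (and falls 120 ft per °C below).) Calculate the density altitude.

14896 ft

ISA temperature at 12400 ft = 15 − 2 × (12400/1000) = -9.8°C.
ISA deviation = 11 − (-9.8) = +20.8°C.
Density altitude = 12400 + 120 × (20.8) = 12400 + (+2496) = 14896 ft.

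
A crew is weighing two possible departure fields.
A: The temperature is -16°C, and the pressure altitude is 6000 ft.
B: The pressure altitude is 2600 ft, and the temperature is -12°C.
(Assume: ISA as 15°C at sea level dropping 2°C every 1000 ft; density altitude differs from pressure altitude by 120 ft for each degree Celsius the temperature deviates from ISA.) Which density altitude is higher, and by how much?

A: ISA temp = 3°C, deviation -19°C, DA = 6000 + 120 × (-19) = 3720 ft.
B: ISA temp = 9.8°C, deviation -21.8°C, DA = 2600 + 120 × (-21.8) = -16 ft.
A is higher by 3720 − (-16) = 3736 ft.

A by 3736 ft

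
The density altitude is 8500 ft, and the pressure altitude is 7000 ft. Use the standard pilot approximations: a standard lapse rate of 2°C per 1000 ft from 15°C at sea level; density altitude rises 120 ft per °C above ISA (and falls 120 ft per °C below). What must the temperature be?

Density altitude − pressure altitude = 8500 − 7000 = +1500 ft.
At 120 ft/°C that is an ISA deviation of 1500/120 = +12.5°C.
ISA temperature at 7000 ft = 15 − 2 × (7000/1000) = 1°C.
OAT = ISA + deviation = 1 + (+12.5) = 13.5°C.

13.5°C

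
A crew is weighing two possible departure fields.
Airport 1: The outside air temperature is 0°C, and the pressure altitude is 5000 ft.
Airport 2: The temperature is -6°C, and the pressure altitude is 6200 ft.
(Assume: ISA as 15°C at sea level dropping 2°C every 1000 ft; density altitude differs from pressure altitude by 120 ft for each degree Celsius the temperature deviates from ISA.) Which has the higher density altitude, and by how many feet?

Airport 2 by 768 ft

Airport 1: ISA temp = 5°C, deviation -5°C, DA = 5000 + 120 × (-5) = 4400 ft.
Airport 2: ISA temp = 2.6°C, deviation -8.6°C, DA = 6200 + 120 × (-8.6) = 5168 ft.
Airport 2 is higher by 5168 − 4400 = 768 ft.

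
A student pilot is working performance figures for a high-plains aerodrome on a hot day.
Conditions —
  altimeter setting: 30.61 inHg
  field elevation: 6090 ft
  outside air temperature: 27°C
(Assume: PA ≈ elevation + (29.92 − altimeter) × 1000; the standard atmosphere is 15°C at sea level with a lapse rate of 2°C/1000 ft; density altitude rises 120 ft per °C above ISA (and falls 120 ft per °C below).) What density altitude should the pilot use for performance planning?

Pressure altitude = 6090 + (29.92 − 30.61) × 1000 = 6090 + (-690) = 5400 ft.
ISA temperature at 5400 ft = 15 − 2 × (5400/1000) = 4.2°C.
ISA deviation = 27 − 4.2 = +22.8°C.
Density altitude = 5400 + 120 × (22.8) = 8136 ft.

8136 ft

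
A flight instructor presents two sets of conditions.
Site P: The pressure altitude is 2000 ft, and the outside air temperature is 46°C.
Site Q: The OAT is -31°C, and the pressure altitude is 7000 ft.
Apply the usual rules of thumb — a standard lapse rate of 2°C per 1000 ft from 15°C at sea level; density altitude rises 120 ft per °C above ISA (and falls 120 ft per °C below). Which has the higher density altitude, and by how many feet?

Site P: ISA temp = 11°C, deviation +35°C, DA = 2000 + 120 × 35 = 6200 ft.
Site Q: ISA temp = 1°C, deviation -32°C, DA = 7000 + 120 × (-32) = 3160 ft.
Site P is higher by 6200 − 3160 = 3040 ft.

Site P by 3040 ft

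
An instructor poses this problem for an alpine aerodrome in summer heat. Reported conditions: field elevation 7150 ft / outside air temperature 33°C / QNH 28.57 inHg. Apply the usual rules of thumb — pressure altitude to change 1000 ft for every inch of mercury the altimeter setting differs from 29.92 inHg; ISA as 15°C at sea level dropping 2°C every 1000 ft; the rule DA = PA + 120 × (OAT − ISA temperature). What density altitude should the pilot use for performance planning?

Pressure altitude = 7150 + (29.92 − 28.57) × 1000 = 7150 + (+1350) = 8500 ft.
ISA temperature at 8500 ft = 15 − 2 × (8500/1000) = -2°C.
ISA deviation = 33 − (-2) = +35°C.
Density altitude = 8500 + 120 × (35) = 12700 ft.

12700 ft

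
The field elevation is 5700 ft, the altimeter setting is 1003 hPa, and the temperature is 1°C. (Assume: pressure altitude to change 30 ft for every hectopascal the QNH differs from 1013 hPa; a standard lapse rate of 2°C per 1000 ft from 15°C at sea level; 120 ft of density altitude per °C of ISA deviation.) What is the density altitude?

Pressure altitude = 5700 + (1013 − 1003) × 30 = 5700 + (+300) = 6000 ft.
ISA temperature at 6000 ft = 15 − 2 × (6000/1000) = 3°C.
ISA deviation = 1 − 3 = -2°C.
Density altitude = 6000 + 120 × (-2) = 5760 ft.

5760 ft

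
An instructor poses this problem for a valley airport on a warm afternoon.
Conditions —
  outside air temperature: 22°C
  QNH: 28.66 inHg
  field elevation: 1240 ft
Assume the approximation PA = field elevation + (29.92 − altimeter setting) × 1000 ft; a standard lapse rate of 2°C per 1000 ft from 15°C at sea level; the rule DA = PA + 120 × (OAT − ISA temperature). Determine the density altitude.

Pressure altitude = 1240 + (29.92 − 28.66) × 1000 = 1240 + (+1260) = 2500 ft.
ISA temperature at 2500 ft = 15 − 2 × (2500/1000) = 10°C.
ISA deviation = 22 − 10 = +12°C.
Density altitude = 2500 + 120 × (12) = 3940 ft.

3940 ft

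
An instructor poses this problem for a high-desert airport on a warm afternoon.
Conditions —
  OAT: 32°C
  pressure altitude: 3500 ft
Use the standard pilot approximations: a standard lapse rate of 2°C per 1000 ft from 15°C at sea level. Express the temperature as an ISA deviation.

ISA temperature at 3500 ft = 15 − 2 × (3500/1000) = 8°C.
Deviation = OAT − ISA = 32 − 8 = +24°C.

ISA+24°C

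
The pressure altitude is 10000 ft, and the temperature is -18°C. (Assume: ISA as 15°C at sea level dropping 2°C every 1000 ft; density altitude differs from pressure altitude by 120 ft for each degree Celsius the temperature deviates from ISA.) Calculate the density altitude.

ISA temperature at 10000 ft = 15 − 2 × (10000/1000) = -5°C.
ISA deviation = -18 − (-5) = -13°C.
Density altitude = 10000 + 120 × (-13) = 10000 + (-1560) = 8440 ft.

8440 ft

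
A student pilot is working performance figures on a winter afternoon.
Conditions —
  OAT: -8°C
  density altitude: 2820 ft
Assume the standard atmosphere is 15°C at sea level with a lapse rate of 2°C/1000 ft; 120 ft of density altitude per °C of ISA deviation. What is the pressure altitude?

4500 ft

DA = PA + 120 × (OAT − (15 − 2·PA/1000)) = PA + 120·OAT − 1800 + 0.24·PA = 1.24·PA + 120·OAT − 1800.
So 1.24·PA = 2820 − 120 × (-8) + 1800 = 5580.
PA = 5580 / 1.24 = 4500 ft.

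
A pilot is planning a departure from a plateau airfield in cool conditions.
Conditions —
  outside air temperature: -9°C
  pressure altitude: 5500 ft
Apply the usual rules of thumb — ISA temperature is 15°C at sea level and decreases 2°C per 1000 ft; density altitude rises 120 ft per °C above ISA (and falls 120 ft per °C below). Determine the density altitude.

ISA temperature at 5500 ft = 15 − 2 × (5500/1000) = 4°C.
ISA deviation = -9 − 4 = -13°C.
Density altitude = 5500 + 120 × (-13) = 5500 + (-1560) = 3940 ft.

3940 ft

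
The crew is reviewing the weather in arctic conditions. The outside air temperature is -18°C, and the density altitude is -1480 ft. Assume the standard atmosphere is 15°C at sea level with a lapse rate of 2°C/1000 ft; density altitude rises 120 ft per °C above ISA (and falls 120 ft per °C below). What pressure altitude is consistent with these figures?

DA = PA + 120 × (OAT − (15 − 2·PA/1000)) = PA + 120·OAT − 1800 + 0.24·PA = 1.24·PA + 120·OAT − 1800.
So 1.24·PA = -1480 − 120 × (-18) + 1800 = 2480.
PA = 2480 / 1.24 = 2000 ft.

2000 ft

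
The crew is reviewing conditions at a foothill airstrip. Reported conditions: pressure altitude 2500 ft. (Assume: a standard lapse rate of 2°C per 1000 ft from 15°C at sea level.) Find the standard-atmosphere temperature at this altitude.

10°C

ISA temperature = 15 − 2 × (2500/1000) = 15 − 5 = 10°C.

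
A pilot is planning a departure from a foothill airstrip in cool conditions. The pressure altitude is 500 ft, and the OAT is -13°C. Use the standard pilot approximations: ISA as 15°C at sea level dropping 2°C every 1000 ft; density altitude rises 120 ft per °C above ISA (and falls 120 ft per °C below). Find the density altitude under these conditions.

-2740 ft

ISA temperature at 500 ft = 15 − 2 × (500/1000) = 14°C.
ISA deviation = -13 − 14 = -27°C.
Density altitude = 500 + 120 × (-27) = 500 + (-3240) = -2740 ft.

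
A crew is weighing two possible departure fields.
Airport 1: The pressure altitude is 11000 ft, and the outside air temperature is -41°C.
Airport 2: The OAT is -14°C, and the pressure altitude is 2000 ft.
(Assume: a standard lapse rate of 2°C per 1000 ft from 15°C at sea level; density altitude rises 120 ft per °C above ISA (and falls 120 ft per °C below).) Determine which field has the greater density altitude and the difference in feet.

Airport 1 by 7920 ft

Airport 1: ISA temp = -7°C, deviation -34°C, DA = 11000 + 120 × (-34) = 6920 ft.
Airport 2: ISA temp = 11°C, deviation -25°C, DA = 2000 + 120 × (-25) = -1000 ft.
Airport 1 is higher by 6920 − (-1000) = 7920 ft.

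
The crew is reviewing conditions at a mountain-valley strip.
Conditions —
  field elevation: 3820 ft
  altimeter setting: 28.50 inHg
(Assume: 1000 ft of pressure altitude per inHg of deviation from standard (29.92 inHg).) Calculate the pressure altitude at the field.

5240 ft

Pressure correction = (29.92 − 28.50) × 1000 = +1420 ft.
Pressure altitude = 3820 + (+1420) = 5240 ft.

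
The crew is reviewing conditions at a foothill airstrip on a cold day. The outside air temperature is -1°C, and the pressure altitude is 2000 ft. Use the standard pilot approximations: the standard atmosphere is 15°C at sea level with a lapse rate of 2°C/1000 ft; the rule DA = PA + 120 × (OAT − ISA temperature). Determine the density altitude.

560 ft

ISA temperature at 2000 ft = 15 − 2 × (2000/1000) = 11°C.
ISA deviation = -1 − 11 = -12°C.
Density altitude = 2000 + 120 × (-12) = 2000 + (-1440) = 560 ft.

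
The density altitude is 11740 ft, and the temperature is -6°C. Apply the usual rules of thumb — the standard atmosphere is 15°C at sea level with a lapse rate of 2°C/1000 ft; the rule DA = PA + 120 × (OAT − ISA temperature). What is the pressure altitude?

11500 ft

DA = PA + 120 × (OAT − (15 − 2·PA/1000)) = PA + 120·OAT − 1800 + 0.24·PA = 1.24·PA + 120·OAT − 1800.
So 1.24·PA = 11740 − 120 × (-6) + 1800 = 14260.
PA = 14260 / 1.24 = 11500 ft.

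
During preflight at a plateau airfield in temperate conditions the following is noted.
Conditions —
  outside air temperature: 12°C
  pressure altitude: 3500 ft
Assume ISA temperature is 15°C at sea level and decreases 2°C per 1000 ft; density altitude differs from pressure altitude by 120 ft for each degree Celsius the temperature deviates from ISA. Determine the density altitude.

3980 ft

ISA temperature at 3500 ft = 15 − 2 × (3500/1000) = 8°C.
ISA deviation = 12 − 8 = +4°C.
Density altitude = 3500 + 120 × (4) = 3500 + (+480) = 3980 ft.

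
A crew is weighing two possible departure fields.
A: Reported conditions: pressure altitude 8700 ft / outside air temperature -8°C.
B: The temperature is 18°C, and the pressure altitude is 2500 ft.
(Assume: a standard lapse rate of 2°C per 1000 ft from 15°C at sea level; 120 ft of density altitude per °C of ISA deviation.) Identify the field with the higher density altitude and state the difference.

A: ISA temp = -2.4°C, deviation -5.6°C, DA = 8700 + 120 × (-5.6) = 8028 ft.
B: ISA temp = 10°C, deviation +8°C, DA = 2500 + 120 × 8 = 3460 ft.
A is higher by 8028 − 3460 = 4568 ft.

A by 4568 ft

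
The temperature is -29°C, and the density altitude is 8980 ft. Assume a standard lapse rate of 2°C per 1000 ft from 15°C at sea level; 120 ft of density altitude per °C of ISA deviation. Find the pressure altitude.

DA = PA + 120 × (OAT − (15 − 2·PA/1000)) = PA + 120·OAT − 1800 + 0.24·PA = 1.24·PA + 120·OAT − 1800.
So 1.24·PA = 8980 − 120 × (-29) + 1800 = 14260.
PA = 14260 / 1.24 = 11500 ft.

11500 ft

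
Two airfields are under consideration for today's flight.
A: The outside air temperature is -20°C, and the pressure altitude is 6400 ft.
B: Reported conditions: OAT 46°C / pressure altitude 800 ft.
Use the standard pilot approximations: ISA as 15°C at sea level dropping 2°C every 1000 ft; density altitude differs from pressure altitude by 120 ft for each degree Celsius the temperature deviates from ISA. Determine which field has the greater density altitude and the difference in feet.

A: ISA temp = 2.2°C, deviation -22.2°C, DA = 6400 + 120 × (-22.2) = 3736 ft.
B: ISA temp = 13.4°C, deviation +32.6°C, DA = 800 + 120 × 32.6 = 4712 ft.
B is higher by 4712 − 3736 = 976 ft.

B by 976 ft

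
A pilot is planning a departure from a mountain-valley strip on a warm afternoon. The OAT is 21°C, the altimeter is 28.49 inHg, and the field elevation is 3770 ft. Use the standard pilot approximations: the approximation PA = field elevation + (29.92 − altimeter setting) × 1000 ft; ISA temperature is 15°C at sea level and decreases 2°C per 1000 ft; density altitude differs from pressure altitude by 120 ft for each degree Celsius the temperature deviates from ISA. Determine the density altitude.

Pressure altitude = 3770 + (29.92 − 28.49) × 1000 = 3770 + (+1430) = 5200 ft.
ISA temperature at 5200 ft = 15 − 2 × (5200/1000) = 4.6°C.
ISA deviation = 21 − 4.6 = +16.4°C.
Density altitude = 5200 + 120 × (16.4) = 7168 ft.

7168 ft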